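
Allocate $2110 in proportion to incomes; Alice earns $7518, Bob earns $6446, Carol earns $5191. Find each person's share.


Total income = 7518 + 6446 + 5191 = $19155
Alice: $2110 × 7518/19155 = $828.14
Bob: $2110 × 6446/19155 = $710.05
Carol: $2110 × 5191/19155 = $571.81
= Alice: $828.14, Bob: $710.05, Carol: $571.81

Alice: $828.14, Bob: $710.05, Carol: $571.81


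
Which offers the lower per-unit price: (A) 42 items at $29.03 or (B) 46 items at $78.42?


Deal A: $29.03/42 = $0.6912/unit
Deal B: $78.42/46 = $1.7048/unit
A is cheaper per unit
= Deal A

Deal A


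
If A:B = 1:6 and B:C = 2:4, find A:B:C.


Match B: multiply A:B by 2 → 2:12
Multiply B:C by 6 → 12:24
Combined: 2:12:24
GCD = 2
= 1:6:12

1:6:12


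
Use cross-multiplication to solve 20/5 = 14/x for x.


Cross multiply: 20 × x = 5 × 14
20x = 70
x = 70 / 20
= 3.50

3.50


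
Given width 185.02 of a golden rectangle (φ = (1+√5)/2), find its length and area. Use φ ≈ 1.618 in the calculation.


φ = (1 + √5) / 2 ≈ 1.618
Length = width × φ = 185.02 × 1.618 = 299.36236
≈ 299.36
Area = width × length = 185.02 × 299.36236 = 55388.0238472 ≈ 55388.02
= Length: 299.36, Area: 55388.02

Length: 299.36, Area: 55388.02


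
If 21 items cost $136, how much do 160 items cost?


Direct proportion: y/x = constant
k = 136/21 ≈ 6.4762
y₂ = k × 160 = 136 × 160 / 21 = 21760/21
≈ 1036.19

1036.19


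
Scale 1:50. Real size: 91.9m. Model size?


Model size = real / scale
= 91.9 / 50
= 1.8380 m

1.8380 m


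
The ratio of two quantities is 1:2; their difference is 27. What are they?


Let A = 1k, B = 2k.
2k - 1k = 27
1k = 27 → k = 27/1 = 27
A = 1×27 = 27, B = 2×27 = 54
= A = 27, B = 54

A = 27, B = 54


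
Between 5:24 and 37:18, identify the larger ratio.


5/24 = 0.2083
37/18 = 2.0556
0.2083 < 2.0556, so 5:24 is less
= 37:18

37:18


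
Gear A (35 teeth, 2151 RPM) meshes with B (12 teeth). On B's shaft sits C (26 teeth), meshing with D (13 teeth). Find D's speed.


Stage 1: RPM_B = RPM_A × t_A/t_B = 2151 × 35/12 = 75285/12 = 6273.75
B and C share a shaft → RPM_C = RPM_B
Stage 2: RPM_D = RPM_C × t_C/t_D = RPM_A × (t_A×t_C)/(t_B×t_D)
Overall ratio = (35×26)/(12×13) = 910/156
RPM_D = 2151 × 910/156 = 1957410/156
= 12547.50 RPM

12547.50 RPM


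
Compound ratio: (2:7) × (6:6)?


Compound ratio = (2×6) : (7×6)
= 12:42
GCD = 6
= 2:7

2:7


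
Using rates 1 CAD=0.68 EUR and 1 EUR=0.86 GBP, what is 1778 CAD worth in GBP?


Step 1: 1778 CAD × 0.68 = 1209.04 EUR
Step 2: 1209.04 EUR × 0.86 = 1039.77 GBP
Implied rate CAD→GBP = 0.68 × 0.86 = 0.5848
= 1039.77 GBP

1039.77 GBP


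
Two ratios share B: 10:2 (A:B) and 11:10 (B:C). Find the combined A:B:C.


Match B: multiply A:B by 11 → 110:22
Multiply B:C by 2 → 22:20
Combined: 110:22:20
GCD = 2
= 55:11:10

55:11:10


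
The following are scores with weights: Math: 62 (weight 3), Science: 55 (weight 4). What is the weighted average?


Numerator = 62×3 + 55×4
= 186 + 220
= 406
Total weight = 7
Weighted avg = 406/7
= 58.00

58.00


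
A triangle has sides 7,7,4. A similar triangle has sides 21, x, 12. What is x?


Scale factor = 21/7 = 3
Missing side = 7 × 3
= 21.0

21.0


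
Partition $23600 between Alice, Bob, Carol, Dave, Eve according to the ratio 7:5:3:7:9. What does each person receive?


Total parts = 7 + 5 + 3 + 7 + 9 = 31
Alice: 23600 × 7/31 = 5329.03
Bob: 23600 × 5/31 = 3806.45
Carol: 23600 × 3/31 = 2283.87
Dave: 23600 × 7/31 = 5329.03
Eve: 23600 × 9/31 = 6851.61
= Alice: $5329.03, Bob: $3806.45, Carol: $2283.87, Dave: $5329.03, Eve: $6851.61

Alice: $5329.03, Bob: $3806.45, Carol: $2283.87, Dave: $5329.03, Eve: $6851.61


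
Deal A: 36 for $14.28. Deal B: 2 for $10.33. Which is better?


Deal A: $14.28/36 = $0.3967/unit
Deal B: $10.33/2 = $5.1650/unit
A is cheaper per unit
= Deal A

Deal A


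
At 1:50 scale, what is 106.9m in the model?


Model size = real / scale
= 106.9 / 50
= 2.1380 m

2.1380 m


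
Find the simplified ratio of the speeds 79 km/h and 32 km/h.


Ratio = 79:32
GCD = 1
Simplified = 79:32
Time ratio (same distance) = 32:79
Speed ratio = 79:32

79:32


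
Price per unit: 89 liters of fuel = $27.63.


Unit rate = total / quantity
= 27.63 / 89
= $0.31 per unit

$0.31 per unit


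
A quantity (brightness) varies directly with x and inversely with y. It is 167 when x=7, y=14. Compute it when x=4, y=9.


z = k·x/y
Solve for k using the known point: k = z·y/x = 167×14/7 = 2338/7 = 334.0000
Now evaluate at x=4, y=9:
z = k × 4 / 9 = (2338 × 4) / (7 × 9) = 9352/63
≈ 148.4444

148.4444


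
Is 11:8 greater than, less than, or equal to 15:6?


11/8 = 1.3750
15/6 = 2.5000
1.3750 < 2.5000, so 11:8 is less
= less than

less than


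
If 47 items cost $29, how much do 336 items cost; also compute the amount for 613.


Direct proportion: y/x = constant
k = 29/47 ≈ 0.6170
y at x=336: k × 336 = 29 × 336 / 47 = 9744/47 ≈ 207.32
y at x=613: k × 613 = 29 × 613 / 47 = 17777/47 ≈ 378.23
= 207.32 and 378.23

207.32 and 378.23


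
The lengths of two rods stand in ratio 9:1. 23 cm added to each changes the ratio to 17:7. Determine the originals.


Let A = 9k, B = 1k.
(9k + 23) / (1k + 23) = 17/7
Cross-multiply: 7(9k + 23) = 17(1k + 23)
63k + 161 = 17k + 391
63k - 17k = 391 - 161
46k = 230
k = 230/46 = 5
A = 9×5 = 45, B = 1×5 = 5
= A = 45, B = 5

A = 45, B = 5


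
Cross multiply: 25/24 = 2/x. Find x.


Cross multiply: 25 × x = 24 × 2
25x = 48
x = 48 / 25
= 1.92

1.92


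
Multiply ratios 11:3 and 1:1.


Compound ratio = (11×1) : (3×1)
= 11:3
GCD = 1
= 11:3

11:3


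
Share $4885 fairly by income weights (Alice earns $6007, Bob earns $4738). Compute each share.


Total income = 6007 + 4738 = $10745
Alice: $4885 × 6007/10745 = $2730.96
Bob: $4885 × 4738/10745 = $2154.04
= Alice: $2730.96, Bob: $2154.04

Alice: $2730.96, Bob: $2154.04


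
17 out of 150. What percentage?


Percentage = (part / whole) × 100
= (17 / 150) × 100
≈ 11.33%

11.33%


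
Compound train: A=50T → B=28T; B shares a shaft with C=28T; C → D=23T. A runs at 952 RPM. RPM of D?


Stage 1: RPM_B = RPM_A × t_A/t_B = 952 × 50/28 = 47600/28 = 1700.00
B and C share a shaft → RPM_C = RPM_B
Stage 2: RPM_D = RPM_C × t_C/t_D = RPM_A × (t_A×t_C)/(t_B×t_D)
Overall ratio = (50×28)/(28×23) = 1400/644
RPM_D = 952 × 1400/644 = 1332800/644
≈ 2069.57 RPM

2069.57 RPM


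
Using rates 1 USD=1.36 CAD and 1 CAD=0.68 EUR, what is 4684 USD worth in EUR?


Step 1: 4684 USD × 1.36 = 6370.24 CAD
Step 2: 6370.24 CAD × 0.68 = 4331.76 EUR
Implied rate USD→EUR = 1.36 × 0.68 = 0.9248
= 4331.76 EUR

4331.76 EUR


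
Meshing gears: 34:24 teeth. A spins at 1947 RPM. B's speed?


Gear ratio = 34:24 = 17:12
RPM_B = RPM_A × (teeth_A / teeth_B)
= 1947 × (34/24)
= 2758.3 RPM

2758.3 RPM


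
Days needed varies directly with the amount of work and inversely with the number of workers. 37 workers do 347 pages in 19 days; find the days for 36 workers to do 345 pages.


Days ∝ work / workers, so d₂ = d₁ × (m₁/m₂) × (w₂/w₁)
Workers factor (inverse): 37/36 ≈ 1.0278
Work factor (direct): 345/347 ≈ 0.9942
d₂ = 19 × 37/36 × 345/347 = (19 × 37 × 345) / (36 × 347) = 242535/12492
≈ 19.42 days

19.42 days


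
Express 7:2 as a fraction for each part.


Total parts = 7 + 2 = 9
First part: 7/9 = 7/9
Second part: 2/9 = 2/9
= 7/9 and 2/9

7/9 and 2/9


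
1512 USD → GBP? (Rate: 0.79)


Amount × rate = 1512 × 0.79
= 1194.48 GBP

1194.48 GBP


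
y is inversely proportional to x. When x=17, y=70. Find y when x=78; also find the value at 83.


Inverse proportion: x × y = constant
k = 17 × 70 = 1190
At x=78: k/78 = 15.26
At x=83: k/83 = 14.34
= 15.26 and 14.34

15.26 and 14.34


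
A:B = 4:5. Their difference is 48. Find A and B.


Let A = 4k, B = 5k.
5k - 4k = 48
1k = 48 → k = 48/1 = 48
A = 4×48 = 192, B = 5×48 = 240
= A = 192, B = 240

A = 192, B = 240


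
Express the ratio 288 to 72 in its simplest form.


GCD(288, 72) = 72
288/72 : 72/72
= 4:1

4:1


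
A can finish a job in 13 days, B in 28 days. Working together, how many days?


Rate of A = 1/13 per day
Rate of B = 1/28 per day
Combined rate = 1/13 + 1/28 = 41/364 ≈ 0.1126 per day
Days = 1 / combined rate = 364/41
≈ 8.88 days

8.88 days


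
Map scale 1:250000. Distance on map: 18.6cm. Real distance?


Real distance = map distance × scale
= 18.6cm × 250000
= 4650000 cm = 46500.0 m
= 46.500 km

46.500 km


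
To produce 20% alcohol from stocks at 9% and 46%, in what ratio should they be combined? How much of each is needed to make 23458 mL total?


Let x parts of 9% mix with y parts of 46%.
9x + 46y = 20(x + y)
9x + 46y = 20x + 20y
x(9 - 20) = y(20 - 46)
x/y = (46 - 20)/(20 - 9) = 26/11
Simplify: 26:11
Total parts = 37; one part = 23458/37 = 634.00 mL
9% solution: 26×634.00 = 16484.00 mL
46% solution: 11×634.00 = 6974.00 mL
= ratio 26:11; 16484.00 mL and 6974.00 mL

ratio 26:11; 16484.00 mL and 6974.00 mL


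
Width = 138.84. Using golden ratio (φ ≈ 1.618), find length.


φ = (1 + √5) / 2 ≈ 1.618
Length = width × φ = 138.84 × 1.618 = 224.64312
≈ 224.64

224.64


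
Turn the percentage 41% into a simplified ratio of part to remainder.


41% means 41 parts out of 100; remainder = 59
Part : remainder = 41:59
GCD = 1
= 41:59

41:59


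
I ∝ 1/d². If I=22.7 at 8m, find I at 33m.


I₁d₁² = I₂d₂²
I₂ = I₁ × (d₁/d₂)²
= 22.7 × (8/33)²
= 22.7 × 64/1089
= 1452.8/1089
≈ 1.3341

1.3341


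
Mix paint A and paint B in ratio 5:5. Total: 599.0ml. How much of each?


Total parts = 5 + 5 = 10
paint A: 599.0 × 5/10 = 299.5ml
paint B: 599.0 × 5/10 = 299.5ml
= 299.5ml and 299.5ml

299.5ml and 299.5ml


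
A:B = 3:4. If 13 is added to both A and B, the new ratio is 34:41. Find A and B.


Let A = 3k, B = 4k.
(3k + 13) / (4k + 13) = 34/41
Cross-multiply: 41(3k + 13) = 34(4k + 13)
123k + 533 = 136k + 442
123k - 136k = 442 - 533
-13k = -91
k = -91/-13 = 7
A = 3×7 = 21, B = 4×7 = 28
= A = 21, B = 28

A = 21, B = 28


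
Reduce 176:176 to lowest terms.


GCD(176, 176) = 176
176/176 : 176/176
= 1:1

1:1


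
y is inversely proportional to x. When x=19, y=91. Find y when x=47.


Inverse proportion: x × y = constant
k = 19 × 91 = 1729
y₂ = k / 47 = 1729 / 47
= 36.79

36.79


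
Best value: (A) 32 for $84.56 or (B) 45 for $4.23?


Deal A: $84.56/32 = $2.6425/unit
Deal B: $4.23/45 = $0.0940/unit
B is cheaper per unit
= Deal B

Deal B


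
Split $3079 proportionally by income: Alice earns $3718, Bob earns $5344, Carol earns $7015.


Total income = 3718 + 5344 + 7015 = $16077
Alice: $3079 × 3718/16077 = $712.06
Bob: $3079 × 5344/16077 = $1023.46
Carol: $3079 × 7015/16077 = $1343.48
= Alice: $712.06, Bob: $1023.46, Carol: $1343.48

Alice: $712.06, Bob: $1023.46, Carol: $1343.48


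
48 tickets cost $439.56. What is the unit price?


Unit rate = total / quantity
= 439.56 / 48
= $9.16 per unit

$9.16 per unit


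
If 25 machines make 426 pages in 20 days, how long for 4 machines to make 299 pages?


Days ∝ work / workers, so d₂ = d₁ × (m₁/m₂) × (w₂/w₁)
Workers factor (inverse): 25/4 = 6.2500
Work factor (direct): 299/426 ≈ 0.7019
d₂ = 20 × 25/4 × 299/426 = (20 × 25 × 299) / (4 × 426) = 149500/1704
≈ 87.73 days

87.73 days


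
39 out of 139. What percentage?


Percentage = (part / whole) × 100
= (39 / 139) × 100
≈ 28.06%

28.06%


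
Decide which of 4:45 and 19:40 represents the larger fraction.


4/45 = 0.0889
19/40 = 0.4750
0.0889 < 0.4750, so 4:45 is less
= 19:40

19:40


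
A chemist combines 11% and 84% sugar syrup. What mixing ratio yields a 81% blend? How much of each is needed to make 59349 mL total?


Let x parts of 11% mix with y parts of 84%.
11x + 84y = 81(x + y)
11x + 84y = 81x + 81y
x(11 - 81) = y(81 - 84)
x/y = (84 - 81)/(81 - 11) = 3/70
Simplify: 3:70
Total parts = 73; one part = 59349/73 = 813.00 mL
11% solution: 3×813.00 = 2439.00 mL
84% solution: 70×813.00 = 56910.00 mL
= ratio 3:70; 2439.00 mL and 56910.00 mL

ratio 3:70; 2439.00 mL and 56910.00 mL


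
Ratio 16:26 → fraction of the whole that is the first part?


Total parts = 16 + 26 = 42
First part: 16/42 = 8/21
= 8/21

8/21


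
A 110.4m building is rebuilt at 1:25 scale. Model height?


Model size = real / scale
= 110.4 / 25
= 4.4160 m

4.4160 m


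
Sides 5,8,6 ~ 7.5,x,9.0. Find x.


Scale factor = 7.5/5 = 1.5
Missing side = 8 × 1.5
= 12.0

12.0


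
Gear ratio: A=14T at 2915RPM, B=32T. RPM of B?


Gear ratio = 14:32 = 7:16
RPM_B = RPM_A × (teeth_A / teeth_B)
= 2915 × (14/32)
= 1275.3 RPM

1275.3 RPM


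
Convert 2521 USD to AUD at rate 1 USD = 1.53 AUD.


Amount × rate = 2521 × 1.53
= 3857.13 AUD

3857.13 AUD


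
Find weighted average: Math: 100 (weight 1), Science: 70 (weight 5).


Numerator = 100×1 + 70×5
= 100 + 350
= 450
Total weight = 6
Weighted avg = 450/6
= 75.00

75.00


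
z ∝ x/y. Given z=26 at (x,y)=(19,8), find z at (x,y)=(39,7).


z = k·x/y
Solve for k using the known point: k = z·y/x = 26×8/19 = 208/19 ≈ 10.9474
Now evaluate at x=39, y=7:
z = k × 39 / 7 = (208 × 39) / (19 × 7) = 8112/133
≈ 60.9925

60.9925


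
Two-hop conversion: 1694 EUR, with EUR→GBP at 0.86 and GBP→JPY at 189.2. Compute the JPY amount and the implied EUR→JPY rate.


Step 1: 1694 EUR × 0.86 = 1456.84 GBP
Step 2: 1456.84 GBP × 189.2 = 275634.13 JPY
Implied rate EUR→JPY = 0.86 × 189.2 = 162.7120
= 275634.13 JPY; implied rate 162.7120 JPY/EUR

275634.13 JPY; implied rate 162.7120 JPY/EUR


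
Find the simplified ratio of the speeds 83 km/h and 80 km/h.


Ratio = 83:80
GCD = 1
Simplified = 83:80
Time ratio (same distance) = 80:83
Speed ratio = 83:80

83:80


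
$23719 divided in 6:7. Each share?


Total parts = 6 + 7 = 13
Part 1: 23719 × 6/13 = 10947.23
Part 2: 23719 × 7/13 = 12771.77
= Part 1: $10947.23, Part 2: $12771.77

Part 1: $10947.23, Part 2: $12771.77


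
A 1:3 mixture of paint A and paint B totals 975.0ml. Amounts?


Total parts = 1 + 3 = 4
paint A: 975.0 × 1/4 = 243.8ml
paint B: 975.0 × 3/4 = 731.3ml
= 243.8ml and 731.3ml

243.8ml and 731.3ml


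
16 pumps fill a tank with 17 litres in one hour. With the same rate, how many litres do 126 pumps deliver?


Direct proportion: y/x = constant
k = 17/16 = 1.0625
y₂ = k × 126 = 17 × 126 / 16 = 2142/16
≈ 133.88

133.88


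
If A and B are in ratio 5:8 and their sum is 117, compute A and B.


Let A = 5k, B = 8k.
5k + 8k = 117
13k = 117 → k = 117/13 = 9
A = 5×9 = 45, B = 8×9 = 72
= A = 45, B = 72

A = 45, B = 72


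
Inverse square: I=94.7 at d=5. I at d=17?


I₁d₁² = I₂d₂²
I₂ = I₁ × (d₁/d₂)²
= 94.7 × (5/17)²
= 94.7 × 25/289
= 2367.5/289
≈ 8.1920

8.1920


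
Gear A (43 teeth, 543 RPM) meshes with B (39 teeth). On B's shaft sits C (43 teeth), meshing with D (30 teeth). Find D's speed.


Stage 1: RPM_B = RPM_A × t_A/t_B = 543 × 43/39 = 23349/39 ≈ 598.69
B and C share a shaft → RPM_C = RPM_B
Stage 2: RPM_D = RPM_C × t_C/t_D = RPM_A × (t_A×t_C)/(t_B×t_D)
Overall ratio = (43×43)/(39×30) = 1849/1170
RPM_D = 543 × 1849/1170 = 1004007/1170
≈ 858.13 RPM

858.13 RPM


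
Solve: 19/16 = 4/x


Cross multiply: 19 × x = 16 × 4
19x = 64
x = 64 / 19
= 3.37

3.37


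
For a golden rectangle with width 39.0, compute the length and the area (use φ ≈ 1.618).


φ = (1 + √5) / 2 ≈ 1.618
Length = width × φ = 39.0 × 1.618 = 63.102
≈ 63.10
Area = width × length = 39.0 × 63.102 = 2460.978 ≈ 2460.98
= Length: 63.10, Area: 2460.98

Length: 63.10, Area: 2460.98


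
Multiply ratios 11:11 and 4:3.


Compound ratio = (11×4) : (11×3)
= 44:33
GCD = 11
= 4:3

4:3


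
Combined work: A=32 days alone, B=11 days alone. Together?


Rate of A = 1/32 per day
Rate of B = 1/11 per day
Combined rate = 1/32 + 1/11 = 43/352 ≈ 0.1222 per day
Days = 1 / combined rate = 352/43
≈ 8.19 days

8.19 days


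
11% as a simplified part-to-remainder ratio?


11% means 11 parts out of 100; remainder = 89
Part : remainder = 11:89
GCD = 1
= 11:89

11:89


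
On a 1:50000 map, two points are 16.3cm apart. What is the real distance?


Real distance = map distance × scale
= 16.3cm × 50000
= 815000 cm = 8150.0 m
= 8.150 km

8.150 km


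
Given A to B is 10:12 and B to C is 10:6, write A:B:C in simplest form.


Match B: multiply A:B by 10 → 100:120
Multiply B:C by 12 → 120:72
Combined: 100:120:72
GCD = 4
= 25:30:18

25:30:18


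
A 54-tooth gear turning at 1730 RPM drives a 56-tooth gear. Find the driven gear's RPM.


Gear ratio = 54:56 = 27:28
RPM_B = RPM_A × (teeth_A / teeth_B)
= 1730 × (54/56)
= 1668.2 RPM

1668.2 RPM


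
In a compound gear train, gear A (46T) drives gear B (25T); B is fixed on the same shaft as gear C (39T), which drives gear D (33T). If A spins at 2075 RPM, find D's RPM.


Stage 1: RPM_B = RPM_A × t_A/t_B = 2075 × 46/25 = 95450/25 = 3818.00
B and C share a shaft → RPM_C = RPM_B
Stage 2: RPM_D = RPM_C × t_C/t_D = RPM_A × (t_A×t_C)/(t_B×t_D)
Overall ratio = (46×39)/(25×33) = 1794/825
RPM_D = 2075 × 1794/825 = 3722550/825
≈ 4512.18 RPM

4512.18 RPM


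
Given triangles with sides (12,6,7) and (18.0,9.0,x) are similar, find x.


Scale factor = 18.0/12 = 1.5
Missing side = 7 × 1.5
= 10.5

10.5


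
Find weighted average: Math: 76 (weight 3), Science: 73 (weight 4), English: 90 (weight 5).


Numerator = 76×3 + 73×4 + 90×5
= 228 + 292 + 450
= 970
Total weight = 12
Weighted avg = 970/12
= 80.83

80.83


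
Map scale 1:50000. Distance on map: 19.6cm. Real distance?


Real distance = map distance × scale
= 19.6cm × 50000
= 980000 cm = 9800.0 m
= 9.800 km

9.800 km


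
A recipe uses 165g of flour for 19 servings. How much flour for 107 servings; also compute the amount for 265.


Direct proportion: y/x = constant
k = 165/19 ≈ 8.6842
y at x=107: k × 107 = 165 × 107 / 19 = 17655/19 ≈ 929.21
y at x=265: k × 265 = 165 × 265 / 19 = 43725/19 ≈ 2301.32
= 929.21 and 2301.32

929.21 and 2301.32


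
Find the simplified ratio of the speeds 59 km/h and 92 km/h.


Ratio = 59:92
GCD = 1
Simplified = 59:92
Time ratio (same distance) = 92:59
Speed ratio = 59:92

59:92


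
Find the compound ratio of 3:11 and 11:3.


Compound ratio = (3×11) : (11×3)
= 33:33
GCD = 33
= 1:1

1:1


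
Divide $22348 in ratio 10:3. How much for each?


Total parts = 10 + 3 = 13
Part 1: 22348 × 10/13 = 17190.77
Part 2: 22348 × 3/13 = 5157.23
= Part 1: $17190.77, Part 2: $5157.23

Part 1: $17190.77, Part 2: $5157.23


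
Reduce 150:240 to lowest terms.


GCD(150, 240) = 30
150/30 : 240/30
= 5:8

5:8


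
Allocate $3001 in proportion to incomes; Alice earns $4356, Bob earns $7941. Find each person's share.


Total income = 4356 + 7941 = $12297
Alice: $3001 × 4356/12297 = $1063.05
Bob: $3001 × 7941/12297 = $1937.95
= Alice: $1063.05, Bob: $1937.95

Alice: $1063.05, Bob: $1937.95


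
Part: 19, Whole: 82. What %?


Percentage = (part / whole) × 100
= (19 / 82) × 100
≈ 23.17%

23.17%


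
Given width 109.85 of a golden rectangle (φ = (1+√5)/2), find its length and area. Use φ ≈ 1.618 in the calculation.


φ = (1 + √5) / 2 ≈ 1.618
Length = width × φ = 109.85 × 1.618 = 177.7373
≈ 177.74
Area = width × length = 109.85 × 177.7373 = 19524.442405 ≈ 19524.44
= Length: 177.74, Area: 19524.44

Length: 177.74, Area: 19524.44


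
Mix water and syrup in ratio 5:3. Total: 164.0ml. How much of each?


Total parts = 5 + 3 = 8
water: 164.0 × 5/8 = 102.5ml
syrup: 164.0 × 3/8 = 61.5ml
= 102.5ml and 61.5ml

102.5ml and 61.5ml


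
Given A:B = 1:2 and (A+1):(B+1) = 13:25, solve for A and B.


Let A = 1k, B = 2k.
(1k + 1) / (2k + 1) = 13/25
Cross-multiply: 25(1k + 1) = 13(2k + 1)
25k + 25 = 26k + 13
25k - 26k = 13 - 25
-1k = -12
k = -12/-1 = 12
A = 1×12 = 12, B = 2×12 = 24
= A = 12, B = 24

A = 12, B = 24


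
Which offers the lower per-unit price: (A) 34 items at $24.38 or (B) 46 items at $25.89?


Deal A: $24.38/34 = $0.7171/unit
Deal B: $25.89/46 = $0.5628/unit
B is cheaper per unit
= Deal B

Deal B


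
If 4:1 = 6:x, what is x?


Cross multiply: 4 × x = 1 × 6
4x = 6
x = 6 / 4
= 1.50

1.50


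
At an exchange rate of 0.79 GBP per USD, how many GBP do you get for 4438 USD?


Amount × rate = 4438 × 0.79
= 3506.02 GBP

3506.02 GBP


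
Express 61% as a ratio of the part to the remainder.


61% means 61 parts out of 100; remainder = 39
Part : remainder = 61:39
GCD = 1
= 61:39

61:39


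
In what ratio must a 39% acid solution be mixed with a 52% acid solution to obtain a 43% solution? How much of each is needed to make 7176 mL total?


Let x parts of 39% mix with y parts of 52%.
39x + 52y = 43(x + y)
39x + 52y = 43x + 43y
x(39 - 43) = y(43 - 52)
x/y = (52 - 43)/(43 - 39) = 9/4
Simplify: 9:4
Total parts = 13; one part = 7176/13 = 552.00 mL
39% solution: 9×552.00 = 4968.00 mL
52% solution: 4×552.00 = 2208.00 mL
= ratio 9:4; 4968.00 mL and 2208.00 mL

ratio 9:4; 4968.00 mL and 2208.00 mL


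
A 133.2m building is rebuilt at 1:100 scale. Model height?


Model size = real / scale
= 133.2 / 100
= 1.3320 m

1.3320 m


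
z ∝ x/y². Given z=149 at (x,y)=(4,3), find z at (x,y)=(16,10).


z = k·x/y²
Solve for k using the known point: k = z·y²/x = 149×9/4 = 1341/4 = 335.2500
Now evaluate at x=16, y=10:
z = k × 16 / 100 = (1341 × 16) / (4 × 100) = 21456/400
= 53.6400

53.6400


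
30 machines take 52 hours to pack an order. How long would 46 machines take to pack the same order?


Inverse proportion: x × y = constant
k = 30 × 52 = 1560
y₂ = k / 46 = 1560 / 46
= 33.91

33.91


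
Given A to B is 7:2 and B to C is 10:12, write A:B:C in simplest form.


Match B: multiply A:B by 10 → 70:20
Multiply B:C by 2 → 20:24
Combined: 70:20:24
GCD = 2
= 35:10:12

35:10:12


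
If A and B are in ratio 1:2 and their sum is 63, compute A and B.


Let A = 1k, B = 2k.
1k + 2k = 63
3k = 63 → k = 63/3 = 21
A = 1×21 = 21, B = 2×21 = 42
= A = 21, B = 42

A = 21, B = 42


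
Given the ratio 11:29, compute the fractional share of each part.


Total parts = 11 + 29 = 40
First part: 11/40 = 11/40
Second part: 29/40 = 29/40
= 11/40 and 29/40

11/40 and 29/40


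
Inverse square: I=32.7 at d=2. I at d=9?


I₁d₁² = I₂d₂²
I₂ = I₁ × (d₁/d₂)²
= 32.7 × (2/9)²
= 32.7 × 4/81
= 130.8/81
≈ 1.6148

1.6148


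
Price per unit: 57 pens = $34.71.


Unit rate = total / quantity
= 34.71 / 57
= $0.61 per unit

$0.61 per unit


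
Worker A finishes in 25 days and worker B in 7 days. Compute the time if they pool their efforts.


Rate of A = 1/25 per day
Rate of B = 1/7 per day
Combined rate = 1/25 + 1/7 = 32/175 ≈ 0.1829 per day
Days = 1 / combined rate = 175/32
≈ 5.47 days

5.47 days


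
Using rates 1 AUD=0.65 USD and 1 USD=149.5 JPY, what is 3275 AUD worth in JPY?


Step 1: 3275 AUD × 0.65 = 2128.75 USD
Step 2: 2128.75 USD × 149.5 = 318248.13 JPY
Implied rate AUD→JPY = 0.65 × 149.5 = 97.1750
= 318248.13 JPY

318248.13 JPY


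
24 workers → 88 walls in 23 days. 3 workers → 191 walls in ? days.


Days ∝ work / workers, so d₂ = d₁ × (m₁/m₂) × (w₂/w₁)
Workers factor (inverse): 24/3 = 8.0000
Work factor (direct): 191/88 ≈ 2.1705
d₂ = 23 × 24/3 × 191/88 = (23 × 24 × 191) / (3 × 88) = 105432/264
≈ 399.36 days

399.36 days


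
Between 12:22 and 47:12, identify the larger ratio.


12/22 = 0.5455
47/12 = 3.9167
0.5455 < 3.9167, so 12:22 is less
= 47:12

47:12


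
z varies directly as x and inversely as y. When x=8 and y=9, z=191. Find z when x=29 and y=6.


z = k·x/y
Solve for k using the known point: k = z·y/x = 191×9/8 = 1719/8 = 214.8750
Now evaluate at x=29, y=6:
z = k × 29 / 6 = (1719 × 29) / (8 × 6) = 49851/48
= 1038.5625

1038.5625


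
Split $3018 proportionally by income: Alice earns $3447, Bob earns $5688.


Total income = 3447 + 5688 = $9135
Alice: $3018 × 3447/9135 = $1138.81
Bob: $3018 × 5688/9135 = $1879.19
= Alice: $1138.81, Bob: $1879.19

Alice: $1138.81, Bob: $1879.19


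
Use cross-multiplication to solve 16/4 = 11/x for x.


Cross multiply: 16 × x = 4 × 11
16x = 44
x = 44 / 16
= 2.75

2.75


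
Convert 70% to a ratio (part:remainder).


70% means 70 parts out of 100; remainder = 30
Part : remainder = 70:30
GCD = 10
= 7:3

7:3


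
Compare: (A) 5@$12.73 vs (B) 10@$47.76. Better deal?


Deal A: $12.73/5 = $2.5460/unit
Deal B: $47.76/10 = $4.7760/unit
A is cheaper per unit
= Deal A

Deal A


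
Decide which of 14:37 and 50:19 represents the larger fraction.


14/37 = 0.3784
50/19 = 2.6316
0.3784 < 2.6316, so 14:37 is less
= 50:19

50:19


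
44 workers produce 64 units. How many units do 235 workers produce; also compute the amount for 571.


Direct proportion: y/x = constant
k = 64/44 ≈ 1.4545
y at x=235: k × 235 = 64 × 235 / 44 = 15040/44 ≈ 341.82
y at x=571: k × 571 = 64 × 571 / 44 = 36544/44 ≈ 830.55
= 341.82 and 830.55

341.82 and 830.55


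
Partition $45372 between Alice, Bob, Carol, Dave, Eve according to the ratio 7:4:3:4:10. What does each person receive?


Total parts = 7 + 4 + 3 + 4 + 10 = 28
Alice: 45372 × 7/28 = 11343.00
Bob: 45372 × 4/28 = 6481.71
Carol: 45372 × 3/28 = 4861.29
Dave: 45372 × 4/28 = 6481.71
Eve: 45372 × 10/28 = 16204.29
= Alice: $11343.00, Bob: $6481.71, Carol: $4861.29, Dave: $6481.71, Eve: $16204.29

Alice: $11343.00, Bob: $6481.71, Carol: $4861.29, Dave: $6481.71, Eve: $16204.29


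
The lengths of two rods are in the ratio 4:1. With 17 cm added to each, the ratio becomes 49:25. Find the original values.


Let A = 4k, B = 1k.
(4k + 17) / (1k + 17) = 49/25
Cross-multiply: 25(4k + 17) = 49(1k + 17)
100k + 425 = 49k + 833
100k - 49k = 833 - 425
51k = 408
k = 408/51 = 8
A = 4×8 = 32, B = 1×8 = 8
= A = 32, B = 8

A = 32, B = 8


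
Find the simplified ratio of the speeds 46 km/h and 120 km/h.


Ratio = 46:120
GCD = 2
Simplified = 23:60
Time ratio (same distance) = 60:23
Speed ratio = 23:60

23:60


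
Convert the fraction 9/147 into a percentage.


Percentage = (part / whole) × 100
= (9 / 147) × 100
≈ 6.12%

6.12%


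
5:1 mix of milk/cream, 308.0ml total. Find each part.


Total parts = 5 + 1 = 6
milk: 308.0 × 5/6 = 256.7ml
cream: 308.0 × 1/6 = 51.3ml
= 256.7ml and 51.3ml

256.7ml and 51.3ml


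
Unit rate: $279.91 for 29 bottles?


Unit rate = total / quantity
= 279.91 / 29
= $9.65 per unit

$9.65 per unit


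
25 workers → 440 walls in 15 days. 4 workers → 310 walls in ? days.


Days ∝ work / workers, so d₂ = d₁ × (m₁/m₂) × (w₂/w₁)
Workers factor (inverse): 25/4 = 6.2500
Work factor (direct): 310/440 ≈ 0.7045
d₂ = 15 × 25/4 × 310/440 = (15 × 25 × 310) / (4 × 440) = 116250/1760
≈ 66.05 days

66.05 days


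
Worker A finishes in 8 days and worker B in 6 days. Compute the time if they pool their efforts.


Rate of A = 1/8 per day
Rate of B = 1/6 per day
Combined rate = 1/8 + 1/6 = 14/48 ≈ 0.2917 per day
Days = 1 / combined rate = 48/14
≈ 3.43 days

3.43 days


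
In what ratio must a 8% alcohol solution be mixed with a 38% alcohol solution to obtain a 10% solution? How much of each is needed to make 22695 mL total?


Let x parts of 8% mix with y parts of 38%.
8x + 38y = 10(x + y)
8x + 38y = 10x + 10y
x(8 - 10) = y(10 - 38)
x/y = (38 - 10)/(10 - 8) = 28/2
Simplify: 14:1
Total parts = 15; one part = 22695/15 = 1513.00 mL
8% solution: 14×1513.00 = 21182.00 mL
38% solution: 1×1513.00 = 1513.00 mL
= ratio 14:1; 21182.00 mL and 1513.00 mL

ratio 14:1; 21182.00 mL and 1513.00 mL


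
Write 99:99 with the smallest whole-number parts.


GCD(99, 99) = 99
99/99 : 99/99
= 1:1

1:1


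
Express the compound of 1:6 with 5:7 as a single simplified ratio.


Compound ratio = (1×5) : (6×7)
= 5:42
GCD = 1
= 5:42

5:42


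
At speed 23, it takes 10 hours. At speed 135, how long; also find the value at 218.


Inverse proportion: x × y = constant
k = 23 × 10 = 230
At x=135: k/135 = 1.70
At x=218: k/218 = 1.06
= 1.70 and 1.06

1.70 and 1.06


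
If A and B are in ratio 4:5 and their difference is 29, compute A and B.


Let A = 4k, B = 5k.
5k - 4k = 29
1k = 29 → k = 29/1 = 29
A = 4×29 = 116, B = 5×29 = 145
= A = 116, B = 145

A = 116, B = 145


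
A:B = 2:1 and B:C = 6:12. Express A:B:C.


Match B: multiply A:B by 6 → 12:6
Multiply B:C by 1 → 6:12
Combined: 12:6:12
GCD = 6
= 2:1:2

2:1:2


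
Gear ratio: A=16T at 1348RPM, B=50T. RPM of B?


Gear ratio = 16:50 = 8:25
RPM_B = RPM_A × (teeth_A / teeth_B)
= 1348 × (16/50)
= 431.4 RPM

431.4 RPM


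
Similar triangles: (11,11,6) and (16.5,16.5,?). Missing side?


Scale factor = 16.5/11 = 1.5
Missing side = 6 × 1.5
= 9.0

9.0


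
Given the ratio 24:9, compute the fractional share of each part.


Total parts = 24 + 9 = 33
First part: 24/33 = 8/11
Second part: 9/33 = 3/11
= 8/11 and 3/11

8/11 and 3/11


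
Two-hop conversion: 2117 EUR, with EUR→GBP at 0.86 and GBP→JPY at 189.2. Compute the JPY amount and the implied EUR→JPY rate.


Step 1: 2117 EUR × 0.86 = 1820.62 GBP
Step 2: 1820.62 GBP × 189.2 = 344461.30 JPY
Implied rate EUR→JPY = 0.86 × 189.2 = 162.7120
= 344461.30 JPY; implied rate 162.7120 JPY/EUR

344461.30 JPY; implied rate 162.7120 JPY/EUR


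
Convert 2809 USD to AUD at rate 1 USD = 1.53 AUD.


Amount × rate = 2809 × 1.53
= 4297.77 AUD

4297.77 AUD


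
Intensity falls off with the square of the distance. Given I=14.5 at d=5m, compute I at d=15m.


I₁d₁² = I₂d₂²
I₂ = I₁ × (d₁/d₂)²
= 14.5 × (5/15)²
= 14.5 × 25/225
= 362.5/225
≈ 1.6111

1.6111


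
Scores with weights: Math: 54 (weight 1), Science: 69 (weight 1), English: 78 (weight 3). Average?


Numerator = 54×1 + 69×1 + 78×3
= 54 + 69 + 234
= 357
Total weight = 5
Weighted avg = 357/5
= 71.40

71.40


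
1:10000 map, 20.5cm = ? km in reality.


Real distance = map distance × scale
= 20.5cm × 10000
= 205000 cm = 2050.0 m
= 2.050 km

2.050 km


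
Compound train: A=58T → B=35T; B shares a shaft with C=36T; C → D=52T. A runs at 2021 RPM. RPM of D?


Stage 1: RPM_B = RPM_A × t_A/t_B = 2021 × 58/35 = 117218/35 ≈ 3349.09
B and C share a shaft → RPM_C = RPM_B
Stage 2: RPM_D = RPM_C × t_C/t_D = RPM_A × (t_A×t_C)/(t_B×t_D)
Overall ratio = (58×36)/(35×52) = 2088/1820
RPM_D = 2021 × 2088/1820 = 4219848/1820
≈ 2318.60 RPM

2318.60 RPM


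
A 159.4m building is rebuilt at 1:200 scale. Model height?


Model size = real / scale
= 159.4 / 200
= 0.7970 m

0.7970 m


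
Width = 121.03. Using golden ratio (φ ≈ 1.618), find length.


φ = (1 + √5) / 2 ≈ 1.618
Length = width × φ = 121.03 × 1.618 = 195.82654
≈ 195.83

195.83


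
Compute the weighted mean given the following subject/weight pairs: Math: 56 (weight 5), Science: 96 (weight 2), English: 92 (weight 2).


Numerator = 56×5 + 96×2 + 92×2
= 280 + 192 + 184
= 656
Total weight = 9
Weighted avg = 656/9
= 72.89

72.89


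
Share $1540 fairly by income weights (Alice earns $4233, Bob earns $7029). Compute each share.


Total income = 4233 + 7029 = $11262
Alice: $1540 × 4233/11262 = $578.83
Bob: $1540 × 7029/11262 = $961.17
= Alice: $578.83, Bob: $961.17

Alice: $578.83, Bob: $961.17


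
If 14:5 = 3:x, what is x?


Cross multiply: 14 × x = 5 × 3
14x = 15
x = 15 / 14
= 1.07

1.07


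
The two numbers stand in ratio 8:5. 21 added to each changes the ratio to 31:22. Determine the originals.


Let A = 8k, B = 5k.
(8k + 21) / (5k + 21) = 31/22
Cross-multiply: 22(8k + 21) = 31(5k + 21)
176k + 462 = 155k + 651
176k - 155k = 651 - 462
21k = 189
k = 189/21 = 9
A = 8×9 = 72, B = 5×9 = 45
= A = 72, B = 45

A = 72, B = 45


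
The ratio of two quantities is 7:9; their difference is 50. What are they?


Let A = 7k, B = 9k.
9k - 7k = 50
2k = 50 → k = 50/2 = 25
A = 7×25 = 175, B = 9×25 = 225
= A = 175, B = 225

A = 175, B = 225


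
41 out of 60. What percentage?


Percentage = (part / whole) × 100
= (41 / 60) × 100
≈ 68.33%

68.33%


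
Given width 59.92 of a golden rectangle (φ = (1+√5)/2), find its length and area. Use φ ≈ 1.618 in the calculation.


φ = (1 + √5) / 2 ≈ 1.618
Length = width × φ = 59.92 × 1.618 = 96.95056
≈ 96.95
Area = width × length = 59.92 × 96.95056 = 5809.2775552 ≈ 5809.28
= Length: 96.95, Area: 5809.28

Length: 96.95, Area: 5809.28


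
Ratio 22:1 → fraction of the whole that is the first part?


Total parts = 22 + 1 = 23
First part: 22/23 = 22/23
= 22/23

22/23


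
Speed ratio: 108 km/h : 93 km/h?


Ratio = 108:93
GCD = 3
Simplified = 36:31
Time ratio (same distance) = 31:36
Speed ratio = 36:31

36:31


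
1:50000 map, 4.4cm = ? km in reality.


Real distance = map distance × scale
= 4.4cm × 50000
= 220000 cm = 2200.0 m
= 2.200 km

2.200 km


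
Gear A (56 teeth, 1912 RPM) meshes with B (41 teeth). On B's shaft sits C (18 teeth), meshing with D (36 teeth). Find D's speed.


Stage 1: RPM_B = RPM_A × t_A/t_B = 1912 × 56/41 = 107072/41 ≈ 2611.51
B and C share a shaft → RPM_C = RPM_B
Stage 2: RPM_D = RPM_C × t_C/t_D = RPM_A × (t_A×t_C)/(t_B×t_D)
Overall ratio = (56×18)/(41×36) = 1008/1476
RPM_D = 1912 × 1008/1476 = 1927296/1476
≈ 1305.76 RPM

1305.76 RPM


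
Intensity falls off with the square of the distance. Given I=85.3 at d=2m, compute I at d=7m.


I₁d₁² = I₂d₂²
I₂ = I₁ × (d₁/d₂)²
= 85.3 × (2/7)²
= 85.3 × 4/49
= 341.2/49
≈ 6.9633

6.9633


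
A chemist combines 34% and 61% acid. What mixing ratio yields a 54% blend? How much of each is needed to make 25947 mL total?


Let x parts of 34% mix with y parts of 61%.
34x + 61y = 54(x + y)
34x + 61y = 54x + 54y
x(34 - 54) = y(54 - 61)
x/y = (61 - 54)/(54 - 34) = 7/20
Simplify: 7:20
Total parts = 27; one part = 25947/27 = 961.00 mL
34% solution: 7×961.00 = 6727.00 mL
61% solution: 20×961.00 = 19220.00 mL
= ratio 7:20; 6727.00 mL and 19220.00 mL

ratio 7:20; 6727.00 mL and 19220.00 mL


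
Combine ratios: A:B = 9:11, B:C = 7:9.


Match B: multiply A:B by 7 → 63:77
Multiply B:C by 11 → 77:99
Combined: 63:77:99
GCD = 1
= 63:77:99

63:77:99


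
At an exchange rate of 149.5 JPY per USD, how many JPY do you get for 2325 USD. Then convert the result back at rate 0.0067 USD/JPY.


Amount × rate = 2325 × 149.5 = 347587.50 JPY
Round-trip: 347587.50 × 0.0067 = 2328.84 USD
= 347587.50 JPY, then 2328.84 USD

347587.50 JPY, then 2328.84 USD


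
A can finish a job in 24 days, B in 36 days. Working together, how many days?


Rate of A = 1/24 per day
Rate of B = 1/36 per day
Combined rate = 1/24 + 1/36 = 60/864 ≈ 0.0694 per day
Days = 1 / combined rate = 864/60
= 14.40 days

14.40 days


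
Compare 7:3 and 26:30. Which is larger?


7/3 = 2.3333
26/30 = 0.8667
2.3333 > 0.8667, so 7:3 is greater
= 7:3

7:3


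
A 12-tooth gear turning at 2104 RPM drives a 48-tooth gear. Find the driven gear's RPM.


Gear ratio = 12:48 = 1:4
RPM_B = RPM_A × (teeth_A / teeth_B)
= 2104 × (12/48)
= 526.0 RPM

526.0 RPM


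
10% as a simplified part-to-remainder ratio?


10% means 10 parts out of 100; remainder = 90
Part : remainder = 10:90
GCD = 10
= 1:9

1:9


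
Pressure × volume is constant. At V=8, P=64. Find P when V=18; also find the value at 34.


Inverse proportion: x × y = constant
k = 8 × 64 = 512
At x=18: k/18 = 28.44
At x=34: k/34 = 15.06
= 28.44 and 15.06

28.44 and 15.06


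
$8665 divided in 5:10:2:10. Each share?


Total parts = 5 + 10 + 2 + 10 = 27
Part 1: 8665 × 5/27 = 1604.63
Part 2: 8665 × 10/27 = 3209.26
Part 3: 8665 × 2/27 = 641.85
Part 4: 8665 × 10/27 = 3209.26
= Part 1: $1604.63, Part 2: $3209.26, Part 3: $641.85, Part 4: $3209.26

Part 1: $1604.63, Part 2: $3209.26, Part 3: $641.85, Part 4: $3209.26


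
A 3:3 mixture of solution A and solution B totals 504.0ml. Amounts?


Total parts = 3 + 3 = 6
solution A: 504.0 × 3/6 = 252.0ml
solution B: 504.0 × 3/6 = 252.0ml
= 252.0ml and 252.0ml

252.0ml and 252.0ml


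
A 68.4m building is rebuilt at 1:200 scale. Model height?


Model size = real / scale
= 68.4 / 200
= 0.3420 m

0.3420 m


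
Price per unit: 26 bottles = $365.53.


Unit rate = total / quantity
= 365.53 / 26
= $14.06 per unit

$14.06 per unit


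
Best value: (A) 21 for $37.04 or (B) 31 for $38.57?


Deal A: $37.04/21 = $1.7638/unit
Deal B: $38.57/31 = $1.2442/unit
B is cheaper per unit
= Deal B

Deal B


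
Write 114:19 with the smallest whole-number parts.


GCD(114, 19) = 19
114/19 : 19/19
= 6:1

6:1


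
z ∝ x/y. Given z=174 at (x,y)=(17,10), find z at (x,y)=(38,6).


z = k·x/y
Solve for k using the known point: k = z·y/x = 174×10/17 = 1740/17 ≈ 102.3529
Now evaluate at x=38, y=6:
z = k × 38 / 6 = (1740 × 38) / (17 × 6) = 66120/102
≈ 648.2353

648.2353


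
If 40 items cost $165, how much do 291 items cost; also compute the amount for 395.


Direct proportion: y/x = constant
k = 165/40 = 4.1250
y at x=291: k × 291 = 165 × 291 / 40 = 48015/40 ≈ 1200.38
y at x=395: k × 395 = 165 × 395 / 40 = 65175/40 ≈ 1629.38
= 1200.38 and 1629.38

1200.38 and 1629.38


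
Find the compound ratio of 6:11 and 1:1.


Compound ratio = (6×1) : (11×1)
= 6:11
GCD = 1
= 6:11

6:11


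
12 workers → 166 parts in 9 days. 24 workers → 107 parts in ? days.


Days ∝ work / workers, so d₂ = d₁ × (m₁/m₂) × (w₂/w₁)
Workers factor (inverse): 12/24 = 0.5000
Work factor (direct): 107/166 ≈ 0.6446
d₂ = 9 × 12/24 × 107/166 = (9 × 12 × 107) / (24 × 166) = 11556/3984
≈ 2.90 days

2.90 days


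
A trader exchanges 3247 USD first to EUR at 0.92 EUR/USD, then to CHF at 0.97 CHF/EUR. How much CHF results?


Step 1: 3247 USD × 0.92 = 2987.24 EUR
Step 2: 2987.24 EUR × 0.97 = 2897.62 CHF
Implied rate USD→CHF = 0.92 × 0.97 = 0.8924
= 2897.62 CHF

2897.62 CHF


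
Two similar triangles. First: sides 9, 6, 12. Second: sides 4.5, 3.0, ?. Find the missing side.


Scale factor = 4.5/9 = 0.5
Missing side = 12 × 0.5
= 6.0

6.0


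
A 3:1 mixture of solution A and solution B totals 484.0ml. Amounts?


Total parts = 3 + 1 = 4
solution A: 484.0 × 3/4 = 363.0ml
solution B: 484.0 × 1/4 = 121.0ml
= 363.0ml and 121.0ml

363.0ml and 121.0ml


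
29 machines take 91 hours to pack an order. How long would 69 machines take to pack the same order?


Inverse proportion: x × y = constant
k = 29 × 91 = 2639
y₂ = k / 69 = 2639 / 69
= 38.25

38.25


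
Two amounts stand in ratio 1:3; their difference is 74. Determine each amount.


Let A = 1k, B = 3k.
3k - 1k = 74
2k = 74 → k = 74/2 = 37
A = 1×37 = 37, B = 3×37 = 111
= A = 37, B = 111

A = 37, B = 111


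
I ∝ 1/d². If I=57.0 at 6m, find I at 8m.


I₁d₁² = I₂d₂²
I₂ = I₁ × (d₁/d₂)²
= 57.0 × (6/8)²
= 57.0 × 36/64
= 2052/64
= 32.0625

32.0625


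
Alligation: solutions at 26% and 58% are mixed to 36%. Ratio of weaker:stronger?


Let x parts of 26% mix with y parts of 58%.
26x + 58y = 36(x + y)
26x + 58y = 36x + 36y
x(26 - 36) = y(36 - 58)
x/y = (58 - 36)/(36 - 26) = 22/10
Simplify: 11:5
= 11:5

11:5


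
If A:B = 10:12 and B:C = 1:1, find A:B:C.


Match B: multiply A:B by 1 → 10:12
Multiply B:C by 12 → 12:12
Combined: 10:12:12
GCD = 2
= 5:6:6

5:6:6


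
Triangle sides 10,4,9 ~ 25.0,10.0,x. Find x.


Scale factor = 25.0/10 = 2.5
Missing side = 9 × 2.5
= 22.5

22.5
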